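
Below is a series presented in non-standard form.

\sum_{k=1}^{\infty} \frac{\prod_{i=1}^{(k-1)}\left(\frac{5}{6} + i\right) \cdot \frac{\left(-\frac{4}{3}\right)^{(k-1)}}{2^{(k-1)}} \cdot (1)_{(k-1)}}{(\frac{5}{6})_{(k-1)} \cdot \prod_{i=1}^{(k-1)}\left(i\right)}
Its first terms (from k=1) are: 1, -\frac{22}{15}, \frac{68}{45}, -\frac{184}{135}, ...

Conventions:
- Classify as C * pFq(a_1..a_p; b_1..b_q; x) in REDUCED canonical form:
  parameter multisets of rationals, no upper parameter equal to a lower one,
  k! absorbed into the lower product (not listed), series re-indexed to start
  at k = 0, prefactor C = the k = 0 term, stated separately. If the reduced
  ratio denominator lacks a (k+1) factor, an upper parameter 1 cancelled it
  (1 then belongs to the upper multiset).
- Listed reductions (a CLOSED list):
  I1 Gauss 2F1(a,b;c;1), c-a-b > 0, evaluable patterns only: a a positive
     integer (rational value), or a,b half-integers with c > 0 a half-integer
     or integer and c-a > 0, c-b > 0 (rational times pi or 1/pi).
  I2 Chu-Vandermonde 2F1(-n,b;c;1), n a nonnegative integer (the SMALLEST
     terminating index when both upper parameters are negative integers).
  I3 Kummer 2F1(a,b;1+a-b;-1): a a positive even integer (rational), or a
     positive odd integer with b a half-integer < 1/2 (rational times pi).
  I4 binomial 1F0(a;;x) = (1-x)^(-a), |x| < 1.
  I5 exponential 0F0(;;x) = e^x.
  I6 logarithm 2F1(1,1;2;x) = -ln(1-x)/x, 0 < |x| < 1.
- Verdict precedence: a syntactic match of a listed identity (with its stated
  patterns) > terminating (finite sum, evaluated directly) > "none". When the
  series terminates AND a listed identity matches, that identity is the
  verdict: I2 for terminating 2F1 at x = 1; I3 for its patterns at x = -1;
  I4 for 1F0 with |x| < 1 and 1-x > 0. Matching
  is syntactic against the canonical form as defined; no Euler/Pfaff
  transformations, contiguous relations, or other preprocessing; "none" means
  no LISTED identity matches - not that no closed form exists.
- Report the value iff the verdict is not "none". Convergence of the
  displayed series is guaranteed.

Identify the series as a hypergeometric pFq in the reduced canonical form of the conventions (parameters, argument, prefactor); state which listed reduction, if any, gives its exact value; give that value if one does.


Classification (C = 1): 2F1 with upper {1, \frac{11}{6}}, lower {\frac{5}{6}}, argument x = -\frac{2}{3}. Verdict: none - at argument -\frac{2}{3} the multisets {1, \frac{11}{6}} ; {\frac{5}{6}} match no listed identity.

The tell: with t_0 = 1, the running product (prefactor 1) telescopes to a rising factorial.
Consecutive-term ratio: r(k) = -\frac{2}{3} * (k+1) (k+\frac{11}{6}) / [(k+\frac{5}{6}) (k+1)] - rational; roots negated = parameters, x = -\frac{2}{3}, C = 1.


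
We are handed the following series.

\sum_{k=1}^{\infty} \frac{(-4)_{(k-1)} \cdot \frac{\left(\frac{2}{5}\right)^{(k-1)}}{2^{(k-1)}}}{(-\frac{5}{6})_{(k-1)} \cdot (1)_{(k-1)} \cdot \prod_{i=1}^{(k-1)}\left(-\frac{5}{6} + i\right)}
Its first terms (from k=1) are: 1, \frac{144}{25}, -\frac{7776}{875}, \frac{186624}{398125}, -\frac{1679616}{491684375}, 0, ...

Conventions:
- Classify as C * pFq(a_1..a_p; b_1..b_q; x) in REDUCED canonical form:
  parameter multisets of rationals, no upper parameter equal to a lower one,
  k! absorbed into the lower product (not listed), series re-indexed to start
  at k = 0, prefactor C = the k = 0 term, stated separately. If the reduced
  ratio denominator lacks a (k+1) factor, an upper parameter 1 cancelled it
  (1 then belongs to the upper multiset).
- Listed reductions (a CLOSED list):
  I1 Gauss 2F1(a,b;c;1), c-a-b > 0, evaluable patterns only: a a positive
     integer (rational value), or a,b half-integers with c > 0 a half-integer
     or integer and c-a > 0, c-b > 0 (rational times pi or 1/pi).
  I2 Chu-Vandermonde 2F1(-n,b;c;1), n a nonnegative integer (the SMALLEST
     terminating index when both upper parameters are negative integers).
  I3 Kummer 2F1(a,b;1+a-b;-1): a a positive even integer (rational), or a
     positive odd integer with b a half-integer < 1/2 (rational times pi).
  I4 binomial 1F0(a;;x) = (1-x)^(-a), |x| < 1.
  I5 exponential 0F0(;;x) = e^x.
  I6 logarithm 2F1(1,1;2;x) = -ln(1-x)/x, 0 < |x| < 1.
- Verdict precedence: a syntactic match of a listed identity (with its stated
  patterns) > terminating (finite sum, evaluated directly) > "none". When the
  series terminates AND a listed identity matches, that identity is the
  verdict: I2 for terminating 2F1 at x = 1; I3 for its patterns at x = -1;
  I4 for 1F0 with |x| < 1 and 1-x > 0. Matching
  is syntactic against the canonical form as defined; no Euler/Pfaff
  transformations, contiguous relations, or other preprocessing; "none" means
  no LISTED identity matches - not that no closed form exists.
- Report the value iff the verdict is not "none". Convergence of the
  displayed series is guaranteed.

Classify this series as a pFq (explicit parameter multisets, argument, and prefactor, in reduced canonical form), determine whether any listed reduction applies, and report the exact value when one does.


Prefactor 1, argument \frac{1}{5}: 1F2 with upper {-4} over lower {-\frac{5}{6}, \frac{1}{6}}. Verdict: terminating - no listed pattern fits, but -4 in the upper list cuts the series at k = 4; direct evaluation. Hence: -\frac{816941401}{491684375}.

Structural cue: from the first term 1: the lower running product (prefactor 1) is a rising factorial.
Ratio: r(k) = \frac{1}{5} * (k-4) / [(k-\frac{5}{6}) (k+\frac{1}{6}) (k+1)] - rational; roots negated = parameters, x = \frac{1}{5}, C = 1.


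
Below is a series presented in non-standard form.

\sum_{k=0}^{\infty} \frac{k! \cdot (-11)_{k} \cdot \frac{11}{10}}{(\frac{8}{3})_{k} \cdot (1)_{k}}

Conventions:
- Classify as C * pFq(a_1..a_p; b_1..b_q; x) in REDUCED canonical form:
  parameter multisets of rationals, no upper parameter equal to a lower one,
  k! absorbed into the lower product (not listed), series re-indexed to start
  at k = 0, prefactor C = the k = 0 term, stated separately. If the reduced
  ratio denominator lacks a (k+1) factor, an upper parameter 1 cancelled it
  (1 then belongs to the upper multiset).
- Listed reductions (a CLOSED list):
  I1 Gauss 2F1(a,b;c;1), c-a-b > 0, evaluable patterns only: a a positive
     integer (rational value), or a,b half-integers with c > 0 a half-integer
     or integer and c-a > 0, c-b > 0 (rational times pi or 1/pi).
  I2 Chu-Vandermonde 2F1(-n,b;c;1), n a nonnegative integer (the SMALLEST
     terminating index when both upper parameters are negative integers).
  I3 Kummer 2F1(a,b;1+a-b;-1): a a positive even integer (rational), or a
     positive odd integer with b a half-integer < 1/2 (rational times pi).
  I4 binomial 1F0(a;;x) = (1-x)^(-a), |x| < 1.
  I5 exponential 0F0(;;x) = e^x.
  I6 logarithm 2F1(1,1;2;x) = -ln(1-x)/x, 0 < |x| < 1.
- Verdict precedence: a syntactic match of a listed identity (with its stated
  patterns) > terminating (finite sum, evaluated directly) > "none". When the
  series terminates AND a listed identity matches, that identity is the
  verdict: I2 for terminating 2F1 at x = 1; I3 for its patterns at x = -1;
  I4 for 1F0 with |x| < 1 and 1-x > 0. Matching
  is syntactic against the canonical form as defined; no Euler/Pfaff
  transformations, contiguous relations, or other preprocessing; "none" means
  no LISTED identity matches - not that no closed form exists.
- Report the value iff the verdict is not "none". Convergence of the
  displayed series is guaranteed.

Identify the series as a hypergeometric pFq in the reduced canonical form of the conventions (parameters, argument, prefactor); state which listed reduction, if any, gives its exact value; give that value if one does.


Canonical form: C = \frac{11}{10} times 2F1 with upper {-11, 1}, lower {\frac{8}{3}}, x = 1. Verdict: the Chu-Vandermonde identity I2 applies (terminating 2F1 at x = 1 with n = 11, b = 1, c = \frac{8}{3}). Exact value: \frac{11}{76}.

Structural cue: with t_0 = \frac{11}{10}, the factorial ratio (C = 11/10) (k+a-1)!/(a-1)! is a rising factorial (a)_k.
Term ratio: r(k) = 1 * (k-11) (k+1) / [(k+\frac{8}{3}) (k+1)] ; factor over Q: parameters, x = 1, and C = \frac{11}{10}.


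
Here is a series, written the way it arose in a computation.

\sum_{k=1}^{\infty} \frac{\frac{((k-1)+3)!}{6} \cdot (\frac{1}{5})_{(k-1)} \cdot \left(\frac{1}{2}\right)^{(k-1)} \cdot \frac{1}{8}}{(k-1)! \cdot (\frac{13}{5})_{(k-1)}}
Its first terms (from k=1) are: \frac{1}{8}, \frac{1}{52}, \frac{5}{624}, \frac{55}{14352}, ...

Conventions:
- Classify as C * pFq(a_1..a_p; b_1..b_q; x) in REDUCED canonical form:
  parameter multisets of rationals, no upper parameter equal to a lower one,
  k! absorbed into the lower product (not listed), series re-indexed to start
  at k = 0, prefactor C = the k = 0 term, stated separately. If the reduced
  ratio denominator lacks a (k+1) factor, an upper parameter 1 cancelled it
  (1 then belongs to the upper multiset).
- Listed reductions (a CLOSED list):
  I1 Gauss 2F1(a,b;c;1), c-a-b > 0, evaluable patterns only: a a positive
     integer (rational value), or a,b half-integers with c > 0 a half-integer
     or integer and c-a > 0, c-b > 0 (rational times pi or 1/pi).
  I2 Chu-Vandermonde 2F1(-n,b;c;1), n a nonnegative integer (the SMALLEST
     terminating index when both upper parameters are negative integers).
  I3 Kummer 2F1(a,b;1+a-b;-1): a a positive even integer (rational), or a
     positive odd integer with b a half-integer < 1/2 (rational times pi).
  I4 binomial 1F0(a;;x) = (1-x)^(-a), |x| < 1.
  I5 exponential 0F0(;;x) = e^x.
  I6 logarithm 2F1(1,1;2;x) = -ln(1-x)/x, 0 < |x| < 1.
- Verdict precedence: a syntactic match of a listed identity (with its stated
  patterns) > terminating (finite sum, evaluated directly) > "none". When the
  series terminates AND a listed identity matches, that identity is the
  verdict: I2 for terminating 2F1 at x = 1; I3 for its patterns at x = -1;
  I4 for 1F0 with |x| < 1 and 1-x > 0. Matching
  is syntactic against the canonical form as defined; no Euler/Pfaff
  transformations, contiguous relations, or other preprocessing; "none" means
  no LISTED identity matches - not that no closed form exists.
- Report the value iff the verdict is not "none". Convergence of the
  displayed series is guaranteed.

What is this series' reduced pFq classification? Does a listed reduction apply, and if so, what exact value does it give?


Structural cue: from the first term \frac{1}{8}: the factorial ratio (C = 1/8) (k+a-1)!/(a-1)! is a rising factorial (a)_k.
Term ratio: r(k) = \frac{1}{2} * (k+\frac{1}{5}) (k+4) / [(k+\frac{13}{5}) (k+1)] - rational in k, leading ratio \frac{1}{2}; with t_0 = \frac{1}{8}, classification follows.

The series (x = \frac{1}{2}) is 2F1: upper {\frac{1}{5}, 4}, lower {\frac{13}{5}}, prefactor \frac{1}{8}. Verdict: no listed reduction: x = \frac{1}{2} and upper {\frac{1}{5}, 4} fail every I1-I6 pattern.


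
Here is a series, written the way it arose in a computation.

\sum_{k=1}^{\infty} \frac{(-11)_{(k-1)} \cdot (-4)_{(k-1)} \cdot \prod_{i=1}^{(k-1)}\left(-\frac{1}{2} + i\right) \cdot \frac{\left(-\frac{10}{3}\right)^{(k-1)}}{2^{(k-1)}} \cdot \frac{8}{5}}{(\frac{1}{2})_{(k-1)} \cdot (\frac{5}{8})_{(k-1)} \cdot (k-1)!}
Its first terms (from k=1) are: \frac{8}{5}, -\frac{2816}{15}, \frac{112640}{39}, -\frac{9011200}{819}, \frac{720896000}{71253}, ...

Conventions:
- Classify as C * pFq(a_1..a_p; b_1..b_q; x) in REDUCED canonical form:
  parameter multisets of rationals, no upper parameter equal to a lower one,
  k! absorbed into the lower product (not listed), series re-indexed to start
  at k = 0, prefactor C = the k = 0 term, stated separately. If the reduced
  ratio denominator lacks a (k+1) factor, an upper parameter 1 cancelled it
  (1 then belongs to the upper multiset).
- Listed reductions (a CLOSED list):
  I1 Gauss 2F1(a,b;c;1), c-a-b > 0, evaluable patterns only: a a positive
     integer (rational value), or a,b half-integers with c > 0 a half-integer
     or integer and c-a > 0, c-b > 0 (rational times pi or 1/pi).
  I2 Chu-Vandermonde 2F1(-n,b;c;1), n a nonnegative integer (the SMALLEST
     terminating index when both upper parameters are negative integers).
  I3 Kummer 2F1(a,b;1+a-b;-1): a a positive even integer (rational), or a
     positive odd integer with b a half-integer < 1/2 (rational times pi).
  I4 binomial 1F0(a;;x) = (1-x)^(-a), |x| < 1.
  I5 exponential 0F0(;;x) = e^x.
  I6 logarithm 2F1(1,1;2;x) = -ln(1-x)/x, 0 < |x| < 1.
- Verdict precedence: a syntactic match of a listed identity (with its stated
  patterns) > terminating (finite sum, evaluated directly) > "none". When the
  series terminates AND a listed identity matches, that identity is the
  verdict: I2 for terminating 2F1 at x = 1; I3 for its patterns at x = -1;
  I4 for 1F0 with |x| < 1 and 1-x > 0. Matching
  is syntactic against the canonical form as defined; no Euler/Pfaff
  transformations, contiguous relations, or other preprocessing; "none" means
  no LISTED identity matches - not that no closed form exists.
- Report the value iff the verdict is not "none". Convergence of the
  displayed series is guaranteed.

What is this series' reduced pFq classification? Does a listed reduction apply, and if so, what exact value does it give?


Prefactor \frac{8}{5}, argument -\frac{5}{3}: 2F1 with upper {-11, -4} over lower {\frac{5}{8}}. Verdict: terminating. (-4)_k vanishes past k = 4, leaving a 5-term sum, computed directly. Hence: \frac{92465944}{50895}.

The tell: t_0 being \frac{8}{5}, the two k-th powers (C = 8/5) combine into one argument.
Adjacent-term ratio: r(k) = -\frac{5}{3} * (k-11) (k-4) / [(k+\frac{5}{8}) (k+1)] - rational in k, leading ratio -\frac{5}{3}; with t_0 = \frac{8}{5}, classification follows.


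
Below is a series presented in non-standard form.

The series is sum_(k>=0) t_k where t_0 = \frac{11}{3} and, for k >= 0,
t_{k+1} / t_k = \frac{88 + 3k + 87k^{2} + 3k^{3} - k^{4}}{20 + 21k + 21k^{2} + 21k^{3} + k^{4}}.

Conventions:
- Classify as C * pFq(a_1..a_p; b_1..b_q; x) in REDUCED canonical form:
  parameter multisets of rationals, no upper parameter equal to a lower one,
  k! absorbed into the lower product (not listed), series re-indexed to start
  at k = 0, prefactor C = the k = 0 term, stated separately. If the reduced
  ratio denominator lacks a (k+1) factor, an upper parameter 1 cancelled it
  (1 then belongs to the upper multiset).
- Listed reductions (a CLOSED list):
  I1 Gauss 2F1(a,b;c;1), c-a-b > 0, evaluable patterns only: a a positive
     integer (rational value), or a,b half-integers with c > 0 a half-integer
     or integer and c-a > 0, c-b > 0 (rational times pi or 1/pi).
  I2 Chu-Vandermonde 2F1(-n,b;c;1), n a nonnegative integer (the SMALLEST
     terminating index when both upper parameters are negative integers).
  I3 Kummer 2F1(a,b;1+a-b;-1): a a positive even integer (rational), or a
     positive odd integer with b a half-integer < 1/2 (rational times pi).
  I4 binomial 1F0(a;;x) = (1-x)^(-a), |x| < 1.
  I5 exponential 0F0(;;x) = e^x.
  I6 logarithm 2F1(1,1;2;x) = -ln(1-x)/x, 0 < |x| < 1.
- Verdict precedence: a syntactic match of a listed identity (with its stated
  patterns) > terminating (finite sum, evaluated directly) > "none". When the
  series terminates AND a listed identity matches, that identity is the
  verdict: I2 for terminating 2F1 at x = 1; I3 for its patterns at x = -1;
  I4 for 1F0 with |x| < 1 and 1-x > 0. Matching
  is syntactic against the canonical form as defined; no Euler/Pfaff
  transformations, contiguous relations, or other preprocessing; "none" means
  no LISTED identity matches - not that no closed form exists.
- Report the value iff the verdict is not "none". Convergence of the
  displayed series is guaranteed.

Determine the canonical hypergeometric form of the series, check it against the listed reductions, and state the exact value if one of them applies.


The series (x = -1) is 2F1: upper {-11, 8}, lower {20}, prefactor \frac{11}{3}. Verdict: this is Kummer (I3) (x = -1; c = 20 equals 1+a-b for upper {-11, 8}: listed pattern). Its exact value is \frac{7106}{35}.

First insight: t_0 = \frac{11}{3} here, and factor the ratio over Q (C = 11/3, x = -1): negated roots = parameters.
Ratio: r(k) = -1 * (k-11) (k+8) / [(k+20) (k+1)] - poly over poly, x = -1 from leading terms; C = \frac{11}{3} at k = 0.


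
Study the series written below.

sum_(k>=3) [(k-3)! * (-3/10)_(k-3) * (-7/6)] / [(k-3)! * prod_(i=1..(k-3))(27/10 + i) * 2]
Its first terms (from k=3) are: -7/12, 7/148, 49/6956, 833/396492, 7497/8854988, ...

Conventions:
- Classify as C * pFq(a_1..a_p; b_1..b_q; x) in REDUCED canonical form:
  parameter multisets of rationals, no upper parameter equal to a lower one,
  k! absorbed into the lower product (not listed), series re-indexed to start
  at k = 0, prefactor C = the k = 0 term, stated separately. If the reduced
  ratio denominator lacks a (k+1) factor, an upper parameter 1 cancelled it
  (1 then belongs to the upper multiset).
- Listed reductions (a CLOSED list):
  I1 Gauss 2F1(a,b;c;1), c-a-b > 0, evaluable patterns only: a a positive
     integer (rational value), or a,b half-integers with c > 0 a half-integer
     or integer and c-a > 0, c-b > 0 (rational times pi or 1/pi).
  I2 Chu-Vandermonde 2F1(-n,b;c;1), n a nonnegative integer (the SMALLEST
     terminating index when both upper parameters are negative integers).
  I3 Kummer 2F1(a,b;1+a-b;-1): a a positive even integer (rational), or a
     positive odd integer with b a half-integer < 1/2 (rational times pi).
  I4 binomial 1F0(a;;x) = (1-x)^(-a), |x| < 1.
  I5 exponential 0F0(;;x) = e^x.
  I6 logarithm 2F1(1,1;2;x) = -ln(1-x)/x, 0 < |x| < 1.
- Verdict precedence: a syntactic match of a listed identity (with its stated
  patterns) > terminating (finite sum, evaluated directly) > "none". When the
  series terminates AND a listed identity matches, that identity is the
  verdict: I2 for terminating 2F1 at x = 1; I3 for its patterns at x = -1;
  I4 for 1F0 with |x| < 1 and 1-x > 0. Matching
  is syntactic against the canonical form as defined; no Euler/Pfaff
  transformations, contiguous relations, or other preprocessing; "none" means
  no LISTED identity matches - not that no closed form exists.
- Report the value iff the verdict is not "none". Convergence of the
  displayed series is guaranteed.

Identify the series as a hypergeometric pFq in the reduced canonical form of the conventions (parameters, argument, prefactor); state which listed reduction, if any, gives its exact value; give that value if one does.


With C = -7/12: the canonical form is 2F1(-3/10, 1; 37/10; 1). Verdict at x = 1: Gauss's theorem (I1) matches (x = 1: the Gamma ratio telescopes since c-a-b = 3 > 0 and a = 1 in Z>0). Value: -21/40.

The tell: from the first term -7/12: the constant factors (prefactor -7/12) combine into one prefactor.
Step ratio: r(k) = 1 * (k-3/10) (k+1) / [(k+37/10) (k+1)] - poly over poly, x = 1 from leading terms; C = -7/12 at k = 0.


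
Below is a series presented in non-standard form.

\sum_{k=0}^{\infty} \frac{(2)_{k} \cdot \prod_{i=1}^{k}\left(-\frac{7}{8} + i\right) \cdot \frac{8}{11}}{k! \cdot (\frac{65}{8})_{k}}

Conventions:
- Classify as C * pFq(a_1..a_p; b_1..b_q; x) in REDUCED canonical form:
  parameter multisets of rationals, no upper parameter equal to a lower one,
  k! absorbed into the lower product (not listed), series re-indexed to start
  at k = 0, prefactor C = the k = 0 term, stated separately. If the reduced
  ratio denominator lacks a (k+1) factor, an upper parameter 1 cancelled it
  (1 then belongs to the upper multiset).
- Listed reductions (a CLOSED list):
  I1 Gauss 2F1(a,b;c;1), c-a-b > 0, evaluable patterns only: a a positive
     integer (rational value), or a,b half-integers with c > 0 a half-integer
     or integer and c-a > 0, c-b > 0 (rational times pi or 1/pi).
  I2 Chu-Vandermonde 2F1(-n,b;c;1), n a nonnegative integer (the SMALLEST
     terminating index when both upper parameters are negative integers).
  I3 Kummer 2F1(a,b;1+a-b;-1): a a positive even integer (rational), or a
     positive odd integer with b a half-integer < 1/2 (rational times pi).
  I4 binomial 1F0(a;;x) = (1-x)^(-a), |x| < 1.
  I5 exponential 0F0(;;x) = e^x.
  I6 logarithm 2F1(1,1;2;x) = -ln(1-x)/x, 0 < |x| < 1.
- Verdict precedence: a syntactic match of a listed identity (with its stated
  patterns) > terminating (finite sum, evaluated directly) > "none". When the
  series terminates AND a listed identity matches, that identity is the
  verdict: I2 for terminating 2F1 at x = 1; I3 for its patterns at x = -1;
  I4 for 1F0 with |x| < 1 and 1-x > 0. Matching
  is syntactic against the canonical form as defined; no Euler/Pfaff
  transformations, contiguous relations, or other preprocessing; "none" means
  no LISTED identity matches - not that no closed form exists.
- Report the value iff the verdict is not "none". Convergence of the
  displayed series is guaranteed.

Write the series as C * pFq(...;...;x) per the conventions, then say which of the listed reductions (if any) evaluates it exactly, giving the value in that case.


The tell: t_0 being \frac{8}{11}, the running product (C = 8/11) telescopes to a rising factorial.
Consecutive-term ratio: r(k) = 1 * (k+\frac{1}{8}) (k+2) / [(k+\frac{65}{8}) (k+1)] - poly over poly, x = 1 from leading terms; C = \frac{8}{11} at k = 0.

Classification (C = \frac{8}{11}): 2F1 with upper {\frac{1}{8}, 2}, lower {\frac{65}{8}}, argument x = 1. Verdict at x = 1: the Gauss summation I1 matches (x = 1: the Gamma ratio telescopes since c-a-b = 6 > 0 and a = 2 in Z>0). Exact value: \frac{133}{176}.


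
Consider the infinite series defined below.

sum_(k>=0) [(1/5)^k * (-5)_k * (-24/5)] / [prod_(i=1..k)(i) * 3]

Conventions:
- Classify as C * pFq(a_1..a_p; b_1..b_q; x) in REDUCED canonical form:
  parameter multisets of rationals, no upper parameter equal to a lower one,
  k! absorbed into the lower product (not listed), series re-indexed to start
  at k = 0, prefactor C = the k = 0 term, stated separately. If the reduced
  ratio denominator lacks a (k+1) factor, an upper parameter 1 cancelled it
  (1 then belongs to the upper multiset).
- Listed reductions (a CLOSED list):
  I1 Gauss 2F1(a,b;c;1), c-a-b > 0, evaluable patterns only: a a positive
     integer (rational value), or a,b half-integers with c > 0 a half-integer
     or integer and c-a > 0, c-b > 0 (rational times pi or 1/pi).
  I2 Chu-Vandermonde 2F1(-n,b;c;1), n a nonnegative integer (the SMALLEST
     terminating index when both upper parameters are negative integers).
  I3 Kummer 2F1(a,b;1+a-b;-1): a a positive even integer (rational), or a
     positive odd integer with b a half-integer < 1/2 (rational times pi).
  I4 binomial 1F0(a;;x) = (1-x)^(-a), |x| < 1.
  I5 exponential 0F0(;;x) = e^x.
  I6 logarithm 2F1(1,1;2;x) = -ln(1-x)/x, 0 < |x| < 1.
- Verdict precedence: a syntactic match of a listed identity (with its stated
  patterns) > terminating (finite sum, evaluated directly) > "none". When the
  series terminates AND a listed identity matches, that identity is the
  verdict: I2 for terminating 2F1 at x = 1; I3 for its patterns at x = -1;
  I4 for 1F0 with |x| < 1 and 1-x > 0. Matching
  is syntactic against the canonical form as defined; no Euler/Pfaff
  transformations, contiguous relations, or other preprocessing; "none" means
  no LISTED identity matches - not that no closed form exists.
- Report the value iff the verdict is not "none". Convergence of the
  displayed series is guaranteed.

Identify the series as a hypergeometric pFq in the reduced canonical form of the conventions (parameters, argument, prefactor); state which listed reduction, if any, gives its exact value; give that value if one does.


Reduced: x = 1/5, 1F0, upper = {-5}, lower = {-}, C = -8/5. Verdict: this is binomial (I4) (the 1F0 binomial series: exponent 5, x = 1/5). Sum: -8192/15625.

Key step: from the first term -8/5: the constant factors (C = -8/5) combine into one prefactor.
Ratio: r(k) = (1/5) * (k-5) / [(k+1)] - rational; roots negated = parameters, x = (1/5), C = -8/5.


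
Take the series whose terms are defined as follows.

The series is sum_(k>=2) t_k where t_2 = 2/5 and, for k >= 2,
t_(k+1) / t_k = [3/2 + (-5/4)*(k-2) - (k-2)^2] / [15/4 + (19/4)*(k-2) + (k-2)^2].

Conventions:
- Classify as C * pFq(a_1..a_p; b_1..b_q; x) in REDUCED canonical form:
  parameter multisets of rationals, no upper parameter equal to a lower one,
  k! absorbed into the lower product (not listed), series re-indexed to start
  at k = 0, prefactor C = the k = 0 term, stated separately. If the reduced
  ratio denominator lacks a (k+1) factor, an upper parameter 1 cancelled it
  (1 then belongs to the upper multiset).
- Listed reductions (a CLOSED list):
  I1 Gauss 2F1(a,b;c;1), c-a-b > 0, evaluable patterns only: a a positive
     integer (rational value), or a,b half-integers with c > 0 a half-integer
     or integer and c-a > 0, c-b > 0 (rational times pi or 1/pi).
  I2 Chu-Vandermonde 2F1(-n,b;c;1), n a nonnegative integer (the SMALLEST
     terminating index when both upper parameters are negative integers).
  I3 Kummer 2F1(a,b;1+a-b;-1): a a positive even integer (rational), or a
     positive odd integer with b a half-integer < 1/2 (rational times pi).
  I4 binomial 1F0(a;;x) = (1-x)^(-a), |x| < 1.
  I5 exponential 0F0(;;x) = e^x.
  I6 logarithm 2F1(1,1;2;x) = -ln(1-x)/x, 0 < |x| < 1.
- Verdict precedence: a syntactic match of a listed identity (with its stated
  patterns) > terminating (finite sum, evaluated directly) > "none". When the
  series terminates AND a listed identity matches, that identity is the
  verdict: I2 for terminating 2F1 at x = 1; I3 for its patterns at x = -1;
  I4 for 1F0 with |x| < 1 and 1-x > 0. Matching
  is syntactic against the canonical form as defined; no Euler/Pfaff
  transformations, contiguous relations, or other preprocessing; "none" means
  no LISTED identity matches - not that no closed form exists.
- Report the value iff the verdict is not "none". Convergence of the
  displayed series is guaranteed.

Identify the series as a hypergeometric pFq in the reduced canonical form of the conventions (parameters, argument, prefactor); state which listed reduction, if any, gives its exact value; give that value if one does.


x = -1 here; the reduced form reads 2F1, upper {-3/4, 2}, lower {15/4}, C = 2/5. Verdict: Kummer's theorem (I3) fires (x = -1; c = 15/4 equals 1+a-b for upper {-3/4, 2}: listed pattern). Sum: 11/20.

First insight: x = (-1) and factor the ratio over Q (C = 2/5, x = -1): negated roots = parameters.
Adjacent-term ratio: r(k) = (-1) * (k-3/4) (k+2) / [(k+15/4) (k+1)] - rational in k, leading ratio (-1); with t_0 = 2/5, classification follows.


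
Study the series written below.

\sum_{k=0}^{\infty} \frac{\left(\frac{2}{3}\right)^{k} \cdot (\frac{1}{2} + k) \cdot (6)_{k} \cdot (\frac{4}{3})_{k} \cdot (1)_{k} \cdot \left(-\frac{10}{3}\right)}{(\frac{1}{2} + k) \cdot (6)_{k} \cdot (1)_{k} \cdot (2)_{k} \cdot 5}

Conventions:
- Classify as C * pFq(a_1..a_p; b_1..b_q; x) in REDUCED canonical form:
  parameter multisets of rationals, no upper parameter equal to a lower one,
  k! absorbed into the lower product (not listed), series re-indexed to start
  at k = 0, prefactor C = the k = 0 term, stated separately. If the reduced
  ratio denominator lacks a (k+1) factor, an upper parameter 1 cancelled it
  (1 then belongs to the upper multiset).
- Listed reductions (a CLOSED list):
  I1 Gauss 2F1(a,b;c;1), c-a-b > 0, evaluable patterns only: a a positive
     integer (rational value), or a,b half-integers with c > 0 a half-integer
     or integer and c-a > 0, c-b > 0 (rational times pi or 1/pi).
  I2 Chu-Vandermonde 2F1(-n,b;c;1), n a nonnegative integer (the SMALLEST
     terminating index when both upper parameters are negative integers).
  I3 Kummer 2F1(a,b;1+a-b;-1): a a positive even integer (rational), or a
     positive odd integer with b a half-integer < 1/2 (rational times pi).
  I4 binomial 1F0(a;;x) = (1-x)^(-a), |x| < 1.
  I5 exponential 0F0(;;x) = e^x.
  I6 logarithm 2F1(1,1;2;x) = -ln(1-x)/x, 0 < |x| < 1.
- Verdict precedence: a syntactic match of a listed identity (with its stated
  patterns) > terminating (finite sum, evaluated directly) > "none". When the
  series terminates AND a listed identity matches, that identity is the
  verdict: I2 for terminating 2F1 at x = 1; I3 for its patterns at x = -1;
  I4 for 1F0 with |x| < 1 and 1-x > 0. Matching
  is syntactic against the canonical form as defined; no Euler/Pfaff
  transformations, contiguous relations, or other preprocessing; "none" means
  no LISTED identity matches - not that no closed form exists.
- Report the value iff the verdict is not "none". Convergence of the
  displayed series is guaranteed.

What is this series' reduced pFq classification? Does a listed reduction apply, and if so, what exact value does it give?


Reduced: x = \frac{2}{3}, 2F1, upper = {1, \frac{4}{3}}, lower = {2}, C = -\frac{2}{3}. Verdict: none - this 2F1 at x = \frac{2}{3} matches no listed pattern, and upper {1, \frac{4}{3}} holds no stopper.

The tell: t_0 = -\frac{2}{3} here, and striking the common factor k + 1/2 reduces the term (C = -2/3, x = 2/3).
Ratio: r(k) = \frac{2}{3} * (k+1) (k+\frac{4}{3}) / [(k+2) (k+1)] - rational in k. x = \frac{2}{3}; t_0 = -\frac{2}{3}; negate the roots.


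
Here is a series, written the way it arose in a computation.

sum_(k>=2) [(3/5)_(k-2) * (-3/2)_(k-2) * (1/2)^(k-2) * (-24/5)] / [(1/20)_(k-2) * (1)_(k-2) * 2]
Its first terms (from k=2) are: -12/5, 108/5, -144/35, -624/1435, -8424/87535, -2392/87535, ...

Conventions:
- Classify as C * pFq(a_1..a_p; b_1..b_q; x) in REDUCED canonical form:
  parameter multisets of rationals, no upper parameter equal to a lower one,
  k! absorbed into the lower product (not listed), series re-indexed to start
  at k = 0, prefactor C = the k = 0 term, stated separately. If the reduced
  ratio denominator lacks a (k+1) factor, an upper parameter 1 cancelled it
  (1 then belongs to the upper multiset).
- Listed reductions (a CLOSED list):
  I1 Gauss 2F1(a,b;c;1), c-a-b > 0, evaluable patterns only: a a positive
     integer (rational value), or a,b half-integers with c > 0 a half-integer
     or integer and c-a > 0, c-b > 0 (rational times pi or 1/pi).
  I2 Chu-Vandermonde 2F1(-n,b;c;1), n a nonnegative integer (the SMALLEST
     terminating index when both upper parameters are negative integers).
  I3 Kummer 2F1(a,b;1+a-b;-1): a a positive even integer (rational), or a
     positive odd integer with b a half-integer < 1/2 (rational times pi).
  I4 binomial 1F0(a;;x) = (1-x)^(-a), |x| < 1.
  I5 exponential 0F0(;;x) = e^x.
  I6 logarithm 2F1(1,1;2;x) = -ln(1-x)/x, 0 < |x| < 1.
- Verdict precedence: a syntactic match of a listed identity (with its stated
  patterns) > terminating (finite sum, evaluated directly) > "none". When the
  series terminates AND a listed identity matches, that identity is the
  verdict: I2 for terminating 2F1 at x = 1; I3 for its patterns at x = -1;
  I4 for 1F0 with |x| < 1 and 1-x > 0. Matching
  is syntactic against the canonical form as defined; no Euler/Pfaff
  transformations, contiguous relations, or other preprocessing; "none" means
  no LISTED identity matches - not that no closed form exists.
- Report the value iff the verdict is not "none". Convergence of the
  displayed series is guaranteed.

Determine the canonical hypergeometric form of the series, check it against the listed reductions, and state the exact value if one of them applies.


Prefactor -12/5, argument 1/2: 2F1 with upper {-3/2, 3/5} over lower {1/20}. Verdict: none - this 2F1 at x = 1/2 matches no listed pattern, and upper {-3/2, 3/5} holds no stopper.

Key observation: x = (1/2) and the constant factors (C = -12/5, x = 1/2) combine into one prefactor.
Term ratio: r(k) = (1/2) * (k-3/2) (k+3/5) / [(k+1/20) (k+1)] - poly over poly, x = (1/2) from leading terms; C = -12/5 at k = 0.


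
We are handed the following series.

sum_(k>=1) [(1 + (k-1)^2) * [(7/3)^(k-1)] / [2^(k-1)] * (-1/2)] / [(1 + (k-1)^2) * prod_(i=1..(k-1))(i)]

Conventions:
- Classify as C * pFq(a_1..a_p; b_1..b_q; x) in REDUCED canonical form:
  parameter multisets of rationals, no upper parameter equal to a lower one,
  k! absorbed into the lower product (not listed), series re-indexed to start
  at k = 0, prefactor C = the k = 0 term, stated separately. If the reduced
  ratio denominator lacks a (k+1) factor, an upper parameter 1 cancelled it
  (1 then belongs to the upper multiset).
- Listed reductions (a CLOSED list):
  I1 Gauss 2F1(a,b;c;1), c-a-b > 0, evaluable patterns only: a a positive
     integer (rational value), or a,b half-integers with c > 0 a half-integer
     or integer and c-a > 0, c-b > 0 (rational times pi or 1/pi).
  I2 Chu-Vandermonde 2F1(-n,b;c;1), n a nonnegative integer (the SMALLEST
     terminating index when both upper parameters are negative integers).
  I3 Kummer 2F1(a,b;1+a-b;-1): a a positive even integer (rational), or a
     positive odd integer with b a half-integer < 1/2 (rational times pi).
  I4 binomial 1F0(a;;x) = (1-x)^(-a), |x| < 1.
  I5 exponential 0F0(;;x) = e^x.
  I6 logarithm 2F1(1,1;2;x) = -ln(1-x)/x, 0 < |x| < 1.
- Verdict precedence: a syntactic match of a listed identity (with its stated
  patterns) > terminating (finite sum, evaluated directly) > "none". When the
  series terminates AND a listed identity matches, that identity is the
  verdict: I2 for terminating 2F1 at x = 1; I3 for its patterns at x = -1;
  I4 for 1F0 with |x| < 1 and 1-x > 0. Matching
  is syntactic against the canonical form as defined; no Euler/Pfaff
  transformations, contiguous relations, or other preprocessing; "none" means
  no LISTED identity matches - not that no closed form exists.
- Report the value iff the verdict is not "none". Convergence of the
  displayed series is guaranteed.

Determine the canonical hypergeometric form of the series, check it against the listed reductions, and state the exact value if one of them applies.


Reduced: x = 7/6, 0F0, upper = {-}, lower = {-}, C = -1/2. Verdict: exponential (I5) fires (the 0F0 exponential series at x = 7/6). Exact value: (-1/2) * e^(7/6).

Key step: t_0 being -1/2, the product of the first k integers (C = -1/2, x = 7/6) is k!.
Term ratio: r(k) = (7/6) * 1 / [(k+1)] - poly over poly, x = (7/6) from leading terms; C = -1/2 at k = 0.


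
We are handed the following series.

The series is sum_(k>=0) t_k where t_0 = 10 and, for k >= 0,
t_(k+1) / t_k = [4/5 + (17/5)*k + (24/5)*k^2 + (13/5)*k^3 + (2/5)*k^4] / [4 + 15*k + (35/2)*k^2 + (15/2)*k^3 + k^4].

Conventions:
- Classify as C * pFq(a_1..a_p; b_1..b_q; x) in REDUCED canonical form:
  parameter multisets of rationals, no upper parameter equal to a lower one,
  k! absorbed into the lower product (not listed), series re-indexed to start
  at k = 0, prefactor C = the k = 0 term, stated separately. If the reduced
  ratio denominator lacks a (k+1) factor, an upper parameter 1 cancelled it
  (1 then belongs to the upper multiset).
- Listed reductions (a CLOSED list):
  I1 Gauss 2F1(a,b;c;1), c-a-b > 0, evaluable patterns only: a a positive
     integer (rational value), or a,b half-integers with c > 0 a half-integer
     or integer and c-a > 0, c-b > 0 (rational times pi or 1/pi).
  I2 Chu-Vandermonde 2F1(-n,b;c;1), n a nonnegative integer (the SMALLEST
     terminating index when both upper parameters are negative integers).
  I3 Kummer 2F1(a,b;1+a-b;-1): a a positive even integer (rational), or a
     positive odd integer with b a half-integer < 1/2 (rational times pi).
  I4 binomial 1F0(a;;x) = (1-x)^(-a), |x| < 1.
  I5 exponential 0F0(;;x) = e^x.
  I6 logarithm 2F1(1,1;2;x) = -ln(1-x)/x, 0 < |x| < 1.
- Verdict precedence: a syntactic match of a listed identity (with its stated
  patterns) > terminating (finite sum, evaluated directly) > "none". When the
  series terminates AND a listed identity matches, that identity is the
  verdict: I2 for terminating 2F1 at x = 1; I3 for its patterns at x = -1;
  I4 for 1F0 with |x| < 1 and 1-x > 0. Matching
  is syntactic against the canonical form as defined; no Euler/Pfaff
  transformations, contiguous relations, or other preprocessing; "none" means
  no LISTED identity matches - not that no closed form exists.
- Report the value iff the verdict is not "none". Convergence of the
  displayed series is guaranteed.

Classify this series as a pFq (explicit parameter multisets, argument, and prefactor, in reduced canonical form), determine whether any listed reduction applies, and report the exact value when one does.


x = 2/5 here; the reduced form reads 2F1, upper {1, 1}, lower {2}, C = 10. Verdict: this is the I6 logarithm reduction (the logarithm: parameters (1,1;2), x = 2/5). Value: (-25) * ln(3/5).

The tell: t_0 = 10 here, and the parameter 4 appears in both the upper and lower lists and cancels (alongside the other common factor).
Term ratio: r(k) = (2/5) * (k+1) (k+1) / [(k+2) (k+1)] - rational; roots negated = parameters, x = (2/5), C = 10.


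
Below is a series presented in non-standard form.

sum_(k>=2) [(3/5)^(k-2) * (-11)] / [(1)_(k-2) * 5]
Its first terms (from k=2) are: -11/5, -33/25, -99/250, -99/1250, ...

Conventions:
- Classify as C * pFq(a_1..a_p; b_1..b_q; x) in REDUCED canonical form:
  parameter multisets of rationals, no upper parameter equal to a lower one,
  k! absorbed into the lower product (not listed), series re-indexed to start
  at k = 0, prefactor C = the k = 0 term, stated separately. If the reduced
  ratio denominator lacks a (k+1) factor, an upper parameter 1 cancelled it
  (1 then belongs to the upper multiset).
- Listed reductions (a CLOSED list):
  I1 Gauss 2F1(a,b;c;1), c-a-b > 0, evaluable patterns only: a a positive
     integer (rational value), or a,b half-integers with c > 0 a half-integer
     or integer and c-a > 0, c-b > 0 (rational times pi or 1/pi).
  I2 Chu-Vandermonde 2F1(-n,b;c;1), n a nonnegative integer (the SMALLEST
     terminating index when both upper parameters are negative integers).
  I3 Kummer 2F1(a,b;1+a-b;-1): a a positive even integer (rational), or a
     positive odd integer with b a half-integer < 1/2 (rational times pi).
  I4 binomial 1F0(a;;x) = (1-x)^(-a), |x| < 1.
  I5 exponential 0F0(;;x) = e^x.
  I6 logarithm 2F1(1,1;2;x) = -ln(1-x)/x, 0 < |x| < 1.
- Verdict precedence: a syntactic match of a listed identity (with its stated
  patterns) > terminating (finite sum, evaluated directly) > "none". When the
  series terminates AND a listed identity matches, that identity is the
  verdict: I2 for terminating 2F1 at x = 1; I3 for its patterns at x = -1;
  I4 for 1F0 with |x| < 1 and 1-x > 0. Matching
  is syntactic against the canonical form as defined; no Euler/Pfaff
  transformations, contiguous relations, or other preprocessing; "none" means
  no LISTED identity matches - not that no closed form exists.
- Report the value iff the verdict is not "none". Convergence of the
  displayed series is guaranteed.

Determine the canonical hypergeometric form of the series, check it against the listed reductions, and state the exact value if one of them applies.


The series (x = 3/5) is 0F0: upper {-}, lower {-}, prefactor -11/5. Verdict: the exponential series (I5) matches (the 0F0 exponential series at x = 3/5). Hence: (-11/5) * e^(3/5).

Structural cue: with t_0 = -11/5, the constant factors (C = -11/5) combine into one prefactor.
Term ratio: r(k) = (3/5) * 1 / [(k+1)] - rational; roots negated = parameters, x = (3/5), C = -11/5.


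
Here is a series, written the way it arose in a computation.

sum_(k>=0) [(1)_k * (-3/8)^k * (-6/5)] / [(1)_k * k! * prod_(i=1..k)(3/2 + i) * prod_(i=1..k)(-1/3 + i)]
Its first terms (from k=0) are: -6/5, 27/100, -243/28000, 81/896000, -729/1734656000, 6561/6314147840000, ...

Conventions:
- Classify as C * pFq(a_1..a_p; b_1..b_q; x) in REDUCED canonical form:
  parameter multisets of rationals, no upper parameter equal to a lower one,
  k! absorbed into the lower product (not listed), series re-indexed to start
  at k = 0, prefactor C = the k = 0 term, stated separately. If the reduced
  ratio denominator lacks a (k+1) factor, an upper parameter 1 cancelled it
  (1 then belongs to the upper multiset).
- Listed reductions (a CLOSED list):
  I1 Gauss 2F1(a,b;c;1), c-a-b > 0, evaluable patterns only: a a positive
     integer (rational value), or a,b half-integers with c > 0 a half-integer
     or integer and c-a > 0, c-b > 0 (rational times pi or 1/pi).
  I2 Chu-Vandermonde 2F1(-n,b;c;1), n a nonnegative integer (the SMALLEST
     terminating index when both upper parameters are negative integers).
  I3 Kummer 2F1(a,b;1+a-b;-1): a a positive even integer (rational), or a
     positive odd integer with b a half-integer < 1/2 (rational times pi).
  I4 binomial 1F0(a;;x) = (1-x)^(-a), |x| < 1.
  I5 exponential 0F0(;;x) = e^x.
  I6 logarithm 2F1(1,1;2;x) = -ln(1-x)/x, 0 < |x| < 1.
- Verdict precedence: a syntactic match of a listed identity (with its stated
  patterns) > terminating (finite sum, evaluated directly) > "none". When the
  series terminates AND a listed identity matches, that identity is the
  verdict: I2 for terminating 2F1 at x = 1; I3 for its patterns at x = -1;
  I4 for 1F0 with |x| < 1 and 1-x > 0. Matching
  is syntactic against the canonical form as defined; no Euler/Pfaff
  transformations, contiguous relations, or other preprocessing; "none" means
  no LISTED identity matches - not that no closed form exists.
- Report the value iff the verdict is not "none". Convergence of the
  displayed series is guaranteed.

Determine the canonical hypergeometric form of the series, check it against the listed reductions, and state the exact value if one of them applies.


First insight: t_0 = -6/5 here, and the lower running product (prefactor -6/5) is a rising factorial.
Step ratio: r(k) = (-3/8) * 1 / [(k+2/3) (k+5/2) (k+1)] - rational in k, leading ratio (-3/8); with t_0 = -6/5, classification follows.

Classification (C = -6/5): 0F2 with upper {-}, lower {2/3, 5/2}, argument x = -3/8. Verdict: none. Every listed pattern misses the 0F2 form at -3/8, upper {-}.
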